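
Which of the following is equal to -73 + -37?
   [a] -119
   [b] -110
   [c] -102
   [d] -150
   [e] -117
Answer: b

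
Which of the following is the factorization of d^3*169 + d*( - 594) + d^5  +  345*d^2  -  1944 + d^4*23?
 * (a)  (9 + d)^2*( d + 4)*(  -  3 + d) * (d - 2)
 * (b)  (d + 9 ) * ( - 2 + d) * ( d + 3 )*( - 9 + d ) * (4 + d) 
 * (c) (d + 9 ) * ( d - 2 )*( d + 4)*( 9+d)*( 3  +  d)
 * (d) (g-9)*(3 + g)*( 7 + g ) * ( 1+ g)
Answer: c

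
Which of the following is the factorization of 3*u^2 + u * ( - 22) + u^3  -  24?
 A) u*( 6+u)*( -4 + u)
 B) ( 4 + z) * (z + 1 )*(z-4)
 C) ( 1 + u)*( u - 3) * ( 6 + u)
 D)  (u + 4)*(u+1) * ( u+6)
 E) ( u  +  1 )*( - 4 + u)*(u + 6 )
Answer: E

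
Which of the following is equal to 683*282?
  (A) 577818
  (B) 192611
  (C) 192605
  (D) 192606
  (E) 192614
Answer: D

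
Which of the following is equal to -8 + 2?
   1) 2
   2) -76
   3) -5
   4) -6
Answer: 4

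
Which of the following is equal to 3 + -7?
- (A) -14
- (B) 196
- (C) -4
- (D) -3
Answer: C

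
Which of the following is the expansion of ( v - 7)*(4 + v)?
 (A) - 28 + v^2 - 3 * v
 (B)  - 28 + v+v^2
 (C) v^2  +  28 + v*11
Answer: A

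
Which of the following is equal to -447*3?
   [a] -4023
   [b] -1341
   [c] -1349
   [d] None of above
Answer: b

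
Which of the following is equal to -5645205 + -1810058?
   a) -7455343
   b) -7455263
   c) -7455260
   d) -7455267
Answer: b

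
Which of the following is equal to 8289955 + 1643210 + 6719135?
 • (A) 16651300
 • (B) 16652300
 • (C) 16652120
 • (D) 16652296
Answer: B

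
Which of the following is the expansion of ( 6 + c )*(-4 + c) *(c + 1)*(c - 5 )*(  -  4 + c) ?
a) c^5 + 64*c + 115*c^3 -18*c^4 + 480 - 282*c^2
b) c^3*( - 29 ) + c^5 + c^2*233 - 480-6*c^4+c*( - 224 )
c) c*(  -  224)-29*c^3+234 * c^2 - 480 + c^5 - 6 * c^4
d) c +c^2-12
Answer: c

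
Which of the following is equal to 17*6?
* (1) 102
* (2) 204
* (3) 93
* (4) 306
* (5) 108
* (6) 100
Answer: 1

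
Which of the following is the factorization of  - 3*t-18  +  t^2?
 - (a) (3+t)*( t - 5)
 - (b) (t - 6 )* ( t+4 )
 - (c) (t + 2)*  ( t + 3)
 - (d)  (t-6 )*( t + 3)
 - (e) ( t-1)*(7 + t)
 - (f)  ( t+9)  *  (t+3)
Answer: d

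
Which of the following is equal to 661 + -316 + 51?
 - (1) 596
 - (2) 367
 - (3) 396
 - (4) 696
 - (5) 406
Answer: 3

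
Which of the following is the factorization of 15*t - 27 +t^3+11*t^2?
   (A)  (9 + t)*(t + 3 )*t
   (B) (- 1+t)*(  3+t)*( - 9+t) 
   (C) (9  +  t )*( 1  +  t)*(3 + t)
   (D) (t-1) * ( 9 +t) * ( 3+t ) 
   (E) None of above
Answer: D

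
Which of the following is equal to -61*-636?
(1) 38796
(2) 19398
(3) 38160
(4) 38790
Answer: 1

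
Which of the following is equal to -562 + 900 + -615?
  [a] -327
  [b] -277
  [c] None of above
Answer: b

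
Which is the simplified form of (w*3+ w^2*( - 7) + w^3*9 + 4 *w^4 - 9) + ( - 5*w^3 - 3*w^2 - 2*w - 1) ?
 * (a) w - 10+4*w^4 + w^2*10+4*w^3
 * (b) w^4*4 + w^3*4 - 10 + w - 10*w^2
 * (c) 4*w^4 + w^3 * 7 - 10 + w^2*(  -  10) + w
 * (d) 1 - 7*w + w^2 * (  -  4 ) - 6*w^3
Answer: b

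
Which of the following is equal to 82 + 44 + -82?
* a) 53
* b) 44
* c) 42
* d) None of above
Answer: b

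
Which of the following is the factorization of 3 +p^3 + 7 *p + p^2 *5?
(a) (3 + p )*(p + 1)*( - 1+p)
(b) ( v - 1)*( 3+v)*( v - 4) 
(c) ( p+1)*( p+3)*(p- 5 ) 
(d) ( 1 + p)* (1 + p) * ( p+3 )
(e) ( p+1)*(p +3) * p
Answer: d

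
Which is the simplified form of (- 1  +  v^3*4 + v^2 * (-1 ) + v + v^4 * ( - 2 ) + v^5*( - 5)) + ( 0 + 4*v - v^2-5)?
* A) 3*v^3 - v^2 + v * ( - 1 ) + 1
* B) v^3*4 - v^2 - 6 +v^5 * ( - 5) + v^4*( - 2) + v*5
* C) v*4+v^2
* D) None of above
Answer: D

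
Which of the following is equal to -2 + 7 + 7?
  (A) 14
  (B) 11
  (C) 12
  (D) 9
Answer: C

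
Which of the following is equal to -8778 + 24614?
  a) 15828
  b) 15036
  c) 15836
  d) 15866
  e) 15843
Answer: c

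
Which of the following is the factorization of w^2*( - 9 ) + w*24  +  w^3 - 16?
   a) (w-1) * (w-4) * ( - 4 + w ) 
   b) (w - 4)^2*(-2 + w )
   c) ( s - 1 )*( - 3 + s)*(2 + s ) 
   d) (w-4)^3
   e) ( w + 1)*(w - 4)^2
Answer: a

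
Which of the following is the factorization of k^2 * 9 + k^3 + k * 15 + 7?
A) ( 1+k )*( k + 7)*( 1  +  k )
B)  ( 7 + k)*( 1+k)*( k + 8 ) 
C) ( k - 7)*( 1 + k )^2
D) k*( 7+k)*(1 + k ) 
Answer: A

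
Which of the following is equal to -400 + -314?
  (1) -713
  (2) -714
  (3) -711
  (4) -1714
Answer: 2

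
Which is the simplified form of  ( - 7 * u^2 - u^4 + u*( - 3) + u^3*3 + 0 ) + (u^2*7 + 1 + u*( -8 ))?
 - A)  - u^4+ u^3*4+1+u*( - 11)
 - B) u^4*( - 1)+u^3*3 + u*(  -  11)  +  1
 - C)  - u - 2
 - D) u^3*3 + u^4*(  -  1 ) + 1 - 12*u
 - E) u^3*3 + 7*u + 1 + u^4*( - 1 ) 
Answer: B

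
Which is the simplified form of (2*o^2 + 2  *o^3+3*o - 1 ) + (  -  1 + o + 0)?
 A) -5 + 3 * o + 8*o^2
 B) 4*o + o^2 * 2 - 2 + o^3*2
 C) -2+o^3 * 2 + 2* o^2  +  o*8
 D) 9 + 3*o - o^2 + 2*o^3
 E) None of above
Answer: B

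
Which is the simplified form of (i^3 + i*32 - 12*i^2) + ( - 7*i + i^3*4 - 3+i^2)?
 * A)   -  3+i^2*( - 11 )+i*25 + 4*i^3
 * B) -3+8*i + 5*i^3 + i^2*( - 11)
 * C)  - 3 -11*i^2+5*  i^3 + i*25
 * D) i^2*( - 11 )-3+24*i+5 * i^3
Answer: C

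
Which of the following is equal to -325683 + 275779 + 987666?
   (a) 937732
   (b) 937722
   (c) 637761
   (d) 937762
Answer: d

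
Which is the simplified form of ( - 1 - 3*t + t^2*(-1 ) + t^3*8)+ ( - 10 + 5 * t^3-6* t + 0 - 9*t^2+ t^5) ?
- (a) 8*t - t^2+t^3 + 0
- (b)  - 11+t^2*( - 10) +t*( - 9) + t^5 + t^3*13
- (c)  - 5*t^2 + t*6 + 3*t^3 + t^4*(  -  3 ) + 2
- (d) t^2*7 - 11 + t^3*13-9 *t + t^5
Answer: b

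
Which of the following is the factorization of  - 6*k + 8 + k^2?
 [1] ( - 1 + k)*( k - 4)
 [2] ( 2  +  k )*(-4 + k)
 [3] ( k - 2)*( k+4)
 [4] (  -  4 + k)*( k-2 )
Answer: 4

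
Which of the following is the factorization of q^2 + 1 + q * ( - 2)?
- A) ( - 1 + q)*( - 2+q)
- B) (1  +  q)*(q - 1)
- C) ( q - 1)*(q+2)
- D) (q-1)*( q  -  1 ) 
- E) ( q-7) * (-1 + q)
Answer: D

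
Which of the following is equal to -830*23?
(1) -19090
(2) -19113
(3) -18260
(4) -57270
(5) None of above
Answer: 1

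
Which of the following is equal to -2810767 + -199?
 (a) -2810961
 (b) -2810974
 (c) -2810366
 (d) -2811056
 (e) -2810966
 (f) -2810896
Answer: e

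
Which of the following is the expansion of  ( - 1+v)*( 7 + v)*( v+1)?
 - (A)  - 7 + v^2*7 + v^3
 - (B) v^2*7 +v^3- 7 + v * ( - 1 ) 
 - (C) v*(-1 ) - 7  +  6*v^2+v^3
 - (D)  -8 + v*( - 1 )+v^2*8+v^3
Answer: B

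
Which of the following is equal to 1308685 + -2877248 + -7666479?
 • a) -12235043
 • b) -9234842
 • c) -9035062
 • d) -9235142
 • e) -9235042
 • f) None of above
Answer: e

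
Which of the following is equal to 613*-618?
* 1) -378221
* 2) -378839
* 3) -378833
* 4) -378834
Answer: 4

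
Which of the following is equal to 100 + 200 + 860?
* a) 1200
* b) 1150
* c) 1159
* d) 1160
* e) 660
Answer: d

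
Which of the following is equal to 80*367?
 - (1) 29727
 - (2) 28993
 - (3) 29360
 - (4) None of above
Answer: 3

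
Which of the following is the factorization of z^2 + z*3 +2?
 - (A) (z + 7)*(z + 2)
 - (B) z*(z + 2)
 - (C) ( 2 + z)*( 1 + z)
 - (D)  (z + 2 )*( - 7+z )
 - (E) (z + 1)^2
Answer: C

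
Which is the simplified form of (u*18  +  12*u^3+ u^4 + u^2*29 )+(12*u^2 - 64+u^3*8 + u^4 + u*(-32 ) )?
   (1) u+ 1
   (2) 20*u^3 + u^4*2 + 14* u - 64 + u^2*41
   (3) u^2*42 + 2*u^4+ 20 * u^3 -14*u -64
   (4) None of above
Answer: 4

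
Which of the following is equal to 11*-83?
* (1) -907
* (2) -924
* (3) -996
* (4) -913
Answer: 4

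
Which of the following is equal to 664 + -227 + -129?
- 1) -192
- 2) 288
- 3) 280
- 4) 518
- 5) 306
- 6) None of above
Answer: 6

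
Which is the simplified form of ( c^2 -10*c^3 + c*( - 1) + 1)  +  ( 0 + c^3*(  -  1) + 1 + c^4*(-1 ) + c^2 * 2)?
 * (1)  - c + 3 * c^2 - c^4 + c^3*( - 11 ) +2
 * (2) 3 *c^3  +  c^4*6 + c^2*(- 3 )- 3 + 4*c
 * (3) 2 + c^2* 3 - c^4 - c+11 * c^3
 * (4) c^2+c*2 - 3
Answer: 1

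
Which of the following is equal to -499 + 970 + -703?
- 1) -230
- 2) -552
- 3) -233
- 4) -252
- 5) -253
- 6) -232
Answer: 6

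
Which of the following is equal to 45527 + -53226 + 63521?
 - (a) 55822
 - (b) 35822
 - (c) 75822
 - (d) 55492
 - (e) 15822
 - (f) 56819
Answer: a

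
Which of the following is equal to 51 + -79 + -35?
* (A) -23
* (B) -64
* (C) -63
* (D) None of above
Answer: C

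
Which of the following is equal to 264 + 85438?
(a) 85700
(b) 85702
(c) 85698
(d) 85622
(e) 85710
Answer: b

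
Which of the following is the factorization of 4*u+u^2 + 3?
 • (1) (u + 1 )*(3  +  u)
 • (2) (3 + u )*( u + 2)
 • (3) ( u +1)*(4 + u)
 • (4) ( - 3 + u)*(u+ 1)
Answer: 1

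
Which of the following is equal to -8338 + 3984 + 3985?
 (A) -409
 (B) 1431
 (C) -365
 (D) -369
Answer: D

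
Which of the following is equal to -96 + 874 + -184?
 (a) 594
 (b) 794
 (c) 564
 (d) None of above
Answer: a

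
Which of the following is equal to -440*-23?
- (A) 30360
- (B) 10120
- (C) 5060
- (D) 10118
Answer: B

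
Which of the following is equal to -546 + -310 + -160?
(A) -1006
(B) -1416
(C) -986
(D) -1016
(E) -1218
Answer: D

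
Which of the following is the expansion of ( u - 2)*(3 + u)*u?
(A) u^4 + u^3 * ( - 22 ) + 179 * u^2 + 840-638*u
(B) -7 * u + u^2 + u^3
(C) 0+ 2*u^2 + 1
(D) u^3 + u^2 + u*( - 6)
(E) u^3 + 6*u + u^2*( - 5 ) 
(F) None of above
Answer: D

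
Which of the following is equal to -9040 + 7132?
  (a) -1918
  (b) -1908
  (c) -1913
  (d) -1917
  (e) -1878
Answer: b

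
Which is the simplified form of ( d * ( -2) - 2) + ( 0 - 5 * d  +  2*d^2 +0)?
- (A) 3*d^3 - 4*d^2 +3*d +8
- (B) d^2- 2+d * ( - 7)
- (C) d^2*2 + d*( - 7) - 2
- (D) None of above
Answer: C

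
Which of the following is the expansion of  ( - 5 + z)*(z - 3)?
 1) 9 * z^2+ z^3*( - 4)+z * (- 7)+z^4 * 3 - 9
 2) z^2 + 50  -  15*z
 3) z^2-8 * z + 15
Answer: 3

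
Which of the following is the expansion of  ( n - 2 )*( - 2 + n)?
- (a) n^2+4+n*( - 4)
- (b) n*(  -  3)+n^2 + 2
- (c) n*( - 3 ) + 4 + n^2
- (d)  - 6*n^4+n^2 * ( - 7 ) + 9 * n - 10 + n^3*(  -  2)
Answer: a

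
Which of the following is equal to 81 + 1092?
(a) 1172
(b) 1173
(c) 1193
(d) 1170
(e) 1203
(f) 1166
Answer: b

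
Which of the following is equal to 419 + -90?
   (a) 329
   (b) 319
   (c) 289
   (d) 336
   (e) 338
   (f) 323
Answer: a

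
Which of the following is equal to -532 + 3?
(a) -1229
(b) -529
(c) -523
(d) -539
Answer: b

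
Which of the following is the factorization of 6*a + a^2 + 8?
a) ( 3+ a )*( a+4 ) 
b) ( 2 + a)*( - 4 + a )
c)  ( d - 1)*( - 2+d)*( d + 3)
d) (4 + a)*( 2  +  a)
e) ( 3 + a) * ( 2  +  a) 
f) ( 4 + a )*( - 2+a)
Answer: d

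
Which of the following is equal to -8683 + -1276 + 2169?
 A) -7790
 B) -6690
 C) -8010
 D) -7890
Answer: A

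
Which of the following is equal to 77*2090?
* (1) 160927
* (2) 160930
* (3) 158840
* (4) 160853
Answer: 2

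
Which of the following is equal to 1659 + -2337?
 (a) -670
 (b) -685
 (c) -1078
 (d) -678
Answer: d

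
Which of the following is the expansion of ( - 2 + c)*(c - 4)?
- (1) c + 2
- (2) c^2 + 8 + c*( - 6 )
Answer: 2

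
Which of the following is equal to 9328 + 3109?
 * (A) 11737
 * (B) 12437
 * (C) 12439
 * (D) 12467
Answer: B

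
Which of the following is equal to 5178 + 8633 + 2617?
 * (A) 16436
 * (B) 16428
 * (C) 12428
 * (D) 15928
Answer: B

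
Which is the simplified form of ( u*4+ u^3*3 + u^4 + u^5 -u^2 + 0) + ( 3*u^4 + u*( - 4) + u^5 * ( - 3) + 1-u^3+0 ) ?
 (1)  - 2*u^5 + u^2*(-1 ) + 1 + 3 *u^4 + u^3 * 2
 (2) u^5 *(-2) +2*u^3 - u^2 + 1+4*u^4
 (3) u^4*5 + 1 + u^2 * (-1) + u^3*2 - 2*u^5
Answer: 2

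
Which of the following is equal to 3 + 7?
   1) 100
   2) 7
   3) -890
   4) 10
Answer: 4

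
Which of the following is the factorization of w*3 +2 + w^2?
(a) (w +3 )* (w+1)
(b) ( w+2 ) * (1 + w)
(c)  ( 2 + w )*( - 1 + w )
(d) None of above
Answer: b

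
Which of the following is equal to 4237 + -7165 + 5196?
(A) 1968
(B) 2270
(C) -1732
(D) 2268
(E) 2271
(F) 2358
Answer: D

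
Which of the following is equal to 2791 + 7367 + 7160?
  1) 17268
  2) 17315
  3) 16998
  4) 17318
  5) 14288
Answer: 4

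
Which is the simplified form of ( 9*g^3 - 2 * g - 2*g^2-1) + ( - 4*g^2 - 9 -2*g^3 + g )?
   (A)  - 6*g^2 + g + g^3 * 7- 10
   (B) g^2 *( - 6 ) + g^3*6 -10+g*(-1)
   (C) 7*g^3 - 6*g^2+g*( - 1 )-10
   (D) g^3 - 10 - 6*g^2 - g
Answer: C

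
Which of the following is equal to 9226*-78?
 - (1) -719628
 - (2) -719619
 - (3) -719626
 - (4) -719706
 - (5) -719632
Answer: 1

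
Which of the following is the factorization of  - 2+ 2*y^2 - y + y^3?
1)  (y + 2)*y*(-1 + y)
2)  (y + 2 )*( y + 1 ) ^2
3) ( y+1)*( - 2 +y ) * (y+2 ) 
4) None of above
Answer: 4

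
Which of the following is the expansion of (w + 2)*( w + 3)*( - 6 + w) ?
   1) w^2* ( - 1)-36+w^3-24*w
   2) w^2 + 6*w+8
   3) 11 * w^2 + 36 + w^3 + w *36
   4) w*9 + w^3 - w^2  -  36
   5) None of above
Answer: 1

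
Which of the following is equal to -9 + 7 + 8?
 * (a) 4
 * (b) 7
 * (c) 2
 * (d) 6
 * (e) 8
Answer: d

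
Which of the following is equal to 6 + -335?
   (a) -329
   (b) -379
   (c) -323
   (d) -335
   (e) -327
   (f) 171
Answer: a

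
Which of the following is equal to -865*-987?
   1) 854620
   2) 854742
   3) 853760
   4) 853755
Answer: 4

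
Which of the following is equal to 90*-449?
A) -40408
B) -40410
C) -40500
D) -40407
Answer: B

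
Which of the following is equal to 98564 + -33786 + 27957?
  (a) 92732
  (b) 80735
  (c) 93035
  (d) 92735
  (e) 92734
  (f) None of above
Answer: d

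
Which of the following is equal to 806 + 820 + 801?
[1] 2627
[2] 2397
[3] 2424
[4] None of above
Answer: 4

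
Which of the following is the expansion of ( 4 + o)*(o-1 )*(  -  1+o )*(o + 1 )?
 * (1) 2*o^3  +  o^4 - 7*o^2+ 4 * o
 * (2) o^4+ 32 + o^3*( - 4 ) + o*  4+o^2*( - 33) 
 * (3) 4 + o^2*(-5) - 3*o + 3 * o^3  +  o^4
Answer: 3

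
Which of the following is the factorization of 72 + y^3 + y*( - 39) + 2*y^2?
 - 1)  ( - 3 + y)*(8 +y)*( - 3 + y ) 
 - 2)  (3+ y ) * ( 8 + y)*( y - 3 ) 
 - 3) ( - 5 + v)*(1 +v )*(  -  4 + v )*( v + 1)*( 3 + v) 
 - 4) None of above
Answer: 1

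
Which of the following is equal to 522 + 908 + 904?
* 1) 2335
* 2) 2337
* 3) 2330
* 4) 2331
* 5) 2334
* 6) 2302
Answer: 5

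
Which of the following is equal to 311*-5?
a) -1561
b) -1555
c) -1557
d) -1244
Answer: b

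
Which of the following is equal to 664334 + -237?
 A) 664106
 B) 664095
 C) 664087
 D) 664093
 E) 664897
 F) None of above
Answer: F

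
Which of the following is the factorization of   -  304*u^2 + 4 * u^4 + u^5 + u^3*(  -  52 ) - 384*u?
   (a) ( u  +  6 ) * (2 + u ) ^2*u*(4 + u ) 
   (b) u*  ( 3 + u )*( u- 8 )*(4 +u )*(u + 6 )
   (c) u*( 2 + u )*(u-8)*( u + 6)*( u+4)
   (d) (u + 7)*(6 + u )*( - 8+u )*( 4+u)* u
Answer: c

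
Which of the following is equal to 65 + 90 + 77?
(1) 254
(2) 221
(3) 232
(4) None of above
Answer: 3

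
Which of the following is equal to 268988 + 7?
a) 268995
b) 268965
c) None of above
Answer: a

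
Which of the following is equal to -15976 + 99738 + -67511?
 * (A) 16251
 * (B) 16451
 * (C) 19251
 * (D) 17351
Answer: A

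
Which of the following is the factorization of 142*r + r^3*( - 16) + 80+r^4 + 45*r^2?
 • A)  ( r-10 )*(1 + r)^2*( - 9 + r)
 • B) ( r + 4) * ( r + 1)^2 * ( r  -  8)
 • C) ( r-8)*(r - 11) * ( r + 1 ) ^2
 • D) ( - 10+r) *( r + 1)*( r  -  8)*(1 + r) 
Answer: D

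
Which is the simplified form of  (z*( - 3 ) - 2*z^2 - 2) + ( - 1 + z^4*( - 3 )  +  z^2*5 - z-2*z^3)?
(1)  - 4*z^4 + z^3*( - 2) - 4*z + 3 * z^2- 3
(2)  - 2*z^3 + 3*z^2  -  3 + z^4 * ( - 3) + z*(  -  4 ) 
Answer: 2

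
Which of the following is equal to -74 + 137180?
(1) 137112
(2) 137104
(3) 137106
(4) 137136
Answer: 3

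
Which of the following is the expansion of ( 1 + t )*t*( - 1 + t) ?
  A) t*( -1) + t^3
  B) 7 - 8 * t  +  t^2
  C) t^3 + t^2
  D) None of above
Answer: A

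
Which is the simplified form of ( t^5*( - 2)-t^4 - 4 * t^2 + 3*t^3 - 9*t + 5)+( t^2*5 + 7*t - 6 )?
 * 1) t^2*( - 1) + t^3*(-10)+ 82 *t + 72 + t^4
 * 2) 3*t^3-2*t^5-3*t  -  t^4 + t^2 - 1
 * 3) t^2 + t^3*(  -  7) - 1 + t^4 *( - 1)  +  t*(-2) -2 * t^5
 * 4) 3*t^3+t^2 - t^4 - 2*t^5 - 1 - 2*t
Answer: 4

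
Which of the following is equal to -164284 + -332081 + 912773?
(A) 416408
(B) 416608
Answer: A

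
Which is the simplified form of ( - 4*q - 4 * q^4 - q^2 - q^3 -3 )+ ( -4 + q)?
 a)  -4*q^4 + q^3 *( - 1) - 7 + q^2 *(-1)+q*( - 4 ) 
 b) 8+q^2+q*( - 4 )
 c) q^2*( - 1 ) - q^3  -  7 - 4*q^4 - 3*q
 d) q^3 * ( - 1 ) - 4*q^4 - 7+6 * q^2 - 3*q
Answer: c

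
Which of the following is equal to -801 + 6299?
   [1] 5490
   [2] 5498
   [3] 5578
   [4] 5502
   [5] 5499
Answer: 2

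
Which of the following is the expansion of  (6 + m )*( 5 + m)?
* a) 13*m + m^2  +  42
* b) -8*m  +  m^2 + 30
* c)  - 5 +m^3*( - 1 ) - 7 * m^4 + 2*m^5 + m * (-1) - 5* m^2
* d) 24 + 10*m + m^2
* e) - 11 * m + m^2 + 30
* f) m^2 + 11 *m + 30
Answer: f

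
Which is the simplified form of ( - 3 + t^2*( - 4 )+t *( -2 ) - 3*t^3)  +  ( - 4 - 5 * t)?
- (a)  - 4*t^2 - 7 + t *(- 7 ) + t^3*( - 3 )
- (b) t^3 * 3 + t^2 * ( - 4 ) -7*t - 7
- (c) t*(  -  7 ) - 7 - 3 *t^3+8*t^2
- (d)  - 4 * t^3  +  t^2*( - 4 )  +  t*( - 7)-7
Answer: a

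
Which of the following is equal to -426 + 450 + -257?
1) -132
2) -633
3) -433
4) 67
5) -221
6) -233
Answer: 6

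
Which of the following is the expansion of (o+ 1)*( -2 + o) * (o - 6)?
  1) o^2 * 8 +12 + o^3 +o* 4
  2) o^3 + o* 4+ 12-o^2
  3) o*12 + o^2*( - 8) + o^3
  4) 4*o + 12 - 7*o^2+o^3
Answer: 4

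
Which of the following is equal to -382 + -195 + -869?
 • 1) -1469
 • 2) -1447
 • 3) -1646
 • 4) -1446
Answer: 4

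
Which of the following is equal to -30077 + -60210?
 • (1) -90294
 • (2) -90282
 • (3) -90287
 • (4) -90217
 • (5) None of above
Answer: 3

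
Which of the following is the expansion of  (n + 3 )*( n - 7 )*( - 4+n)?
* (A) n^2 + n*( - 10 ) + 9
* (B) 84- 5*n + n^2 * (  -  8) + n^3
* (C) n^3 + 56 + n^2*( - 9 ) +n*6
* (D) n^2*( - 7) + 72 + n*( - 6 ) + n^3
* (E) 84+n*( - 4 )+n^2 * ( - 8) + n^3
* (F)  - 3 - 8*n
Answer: B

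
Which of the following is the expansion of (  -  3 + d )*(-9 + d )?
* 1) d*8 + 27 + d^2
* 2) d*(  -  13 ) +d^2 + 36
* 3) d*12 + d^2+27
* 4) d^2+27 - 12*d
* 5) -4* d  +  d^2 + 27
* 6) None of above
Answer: 4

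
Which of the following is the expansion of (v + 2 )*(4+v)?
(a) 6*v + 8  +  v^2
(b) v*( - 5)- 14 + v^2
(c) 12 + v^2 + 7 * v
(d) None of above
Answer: a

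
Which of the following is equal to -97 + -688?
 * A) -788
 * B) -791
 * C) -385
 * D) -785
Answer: D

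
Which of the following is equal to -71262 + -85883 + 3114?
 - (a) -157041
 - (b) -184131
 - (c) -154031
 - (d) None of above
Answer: c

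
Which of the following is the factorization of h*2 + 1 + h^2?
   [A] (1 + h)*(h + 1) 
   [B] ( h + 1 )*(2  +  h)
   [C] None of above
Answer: A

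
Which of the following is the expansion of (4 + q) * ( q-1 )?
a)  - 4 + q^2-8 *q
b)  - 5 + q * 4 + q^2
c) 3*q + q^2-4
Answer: c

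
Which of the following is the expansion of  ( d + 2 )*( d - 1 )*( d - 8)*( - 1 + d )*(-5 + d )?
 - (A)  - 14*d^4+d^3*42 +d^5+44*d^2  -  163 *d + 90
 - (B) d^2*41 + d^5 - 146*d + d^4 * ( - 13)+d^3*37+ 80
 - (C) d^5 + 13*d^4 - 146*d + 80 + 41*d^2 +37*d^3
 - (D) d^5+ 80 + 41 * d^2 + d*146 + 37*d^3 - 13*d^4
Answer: B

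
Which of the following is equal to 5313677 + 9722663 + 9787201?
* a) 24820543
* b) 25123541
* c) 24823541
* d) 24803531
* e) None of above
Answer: c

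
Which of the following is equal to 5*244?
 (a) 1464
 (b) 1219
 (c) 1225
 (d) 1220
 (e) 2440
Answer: d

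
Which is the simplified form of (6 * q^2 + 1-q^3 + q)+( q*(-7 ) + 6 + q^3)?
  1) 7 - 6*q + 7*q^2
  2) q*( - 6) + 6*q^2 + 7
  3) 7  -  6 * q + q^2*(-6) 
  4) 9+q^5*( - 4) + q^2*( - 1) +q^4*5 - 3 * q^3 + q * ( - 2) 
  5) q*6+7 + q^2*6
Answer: 2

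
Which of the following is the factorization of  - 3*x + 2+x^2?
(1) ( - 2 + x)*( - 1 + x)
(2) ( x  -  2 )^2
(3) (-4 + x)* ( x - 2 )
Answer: 1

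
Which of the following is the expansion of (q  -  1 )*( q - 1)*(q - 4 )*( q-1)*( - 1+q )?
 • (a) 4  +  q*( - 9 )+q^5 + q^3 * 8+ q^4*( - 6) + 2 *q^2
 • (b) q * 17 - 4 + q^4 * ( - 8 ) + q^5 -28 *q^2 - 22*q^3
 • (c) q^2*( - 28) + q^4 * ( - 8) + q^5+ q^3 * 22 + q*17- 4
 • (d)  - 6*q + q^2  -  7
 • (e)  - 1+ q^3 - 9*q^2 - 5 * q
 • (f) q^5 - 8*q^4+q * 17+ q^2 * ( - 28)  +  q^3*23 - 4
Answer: c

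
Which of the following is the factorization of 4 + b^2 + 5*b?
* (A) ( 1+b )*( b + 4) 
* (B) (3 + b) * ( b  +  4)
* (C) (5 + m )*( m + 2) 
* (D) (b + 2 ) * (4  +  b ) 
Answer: A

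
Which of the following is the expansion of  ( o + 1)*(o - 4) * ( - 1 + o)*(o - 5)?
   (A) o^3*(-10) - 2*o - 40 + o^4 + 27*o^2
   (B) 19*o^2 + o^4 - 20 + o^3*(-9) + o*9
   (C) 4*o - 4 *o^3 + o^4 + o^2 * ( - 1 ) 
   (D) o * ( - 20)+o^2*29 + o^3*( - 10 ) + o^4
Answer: B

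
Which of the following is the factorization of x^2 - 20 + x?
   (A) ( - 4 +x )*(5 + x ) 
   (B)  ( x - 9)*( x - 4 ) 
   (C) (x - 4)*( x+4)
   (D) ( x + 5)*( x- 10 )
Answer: A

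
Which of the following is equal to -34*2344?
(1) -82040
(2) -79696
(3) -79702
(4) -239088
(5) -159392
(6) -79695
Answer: 2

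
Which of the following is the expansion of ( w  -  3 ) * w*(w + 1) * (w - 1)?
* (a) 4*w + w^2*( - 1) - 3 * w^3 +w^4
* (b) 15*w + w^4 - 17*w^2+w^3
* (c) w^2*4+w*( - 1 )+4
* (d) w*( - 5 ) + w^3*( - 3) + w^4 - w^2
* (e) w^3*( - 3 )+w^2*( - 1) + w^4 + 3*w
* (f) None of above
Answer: e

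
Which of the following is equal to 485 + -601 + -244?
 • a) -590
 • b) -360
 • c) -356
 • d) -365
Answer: b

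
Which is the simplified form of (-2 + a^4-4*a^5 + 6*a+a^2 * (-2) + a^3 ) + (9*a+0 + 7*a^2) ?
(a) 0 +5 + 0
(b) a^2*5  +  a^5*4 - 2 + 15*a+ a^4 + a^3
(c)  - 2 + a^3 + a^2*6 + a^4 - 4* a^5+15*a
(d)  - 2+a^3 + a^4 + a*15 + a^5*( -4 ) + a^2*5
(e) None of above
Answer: d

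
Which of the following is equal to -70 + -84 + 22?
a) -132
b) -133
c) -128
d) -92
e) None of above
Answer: a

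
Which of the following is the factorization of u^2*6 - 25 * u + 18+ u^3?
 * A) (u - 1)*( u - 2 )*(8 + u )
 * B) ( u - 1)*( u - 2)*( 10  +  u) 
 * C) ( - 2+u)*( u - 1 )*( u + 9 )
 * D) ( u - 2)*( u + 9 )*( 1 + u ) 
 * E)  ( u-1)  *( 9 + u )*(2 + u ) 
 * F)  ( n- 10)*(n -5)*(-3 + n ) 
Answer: C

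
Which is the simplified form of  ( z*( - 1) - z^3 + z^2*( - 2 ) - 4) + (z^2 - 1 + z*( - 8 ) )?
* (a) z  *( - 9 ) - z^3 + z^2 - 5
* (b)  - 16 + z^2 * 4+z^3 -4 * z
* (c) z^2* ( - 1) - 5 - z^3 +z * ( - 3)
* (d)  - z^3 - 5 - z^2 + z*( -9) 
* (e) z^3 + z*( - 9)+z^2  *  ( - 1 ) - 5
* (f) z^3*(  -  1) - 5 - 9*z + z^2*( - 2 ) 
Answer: d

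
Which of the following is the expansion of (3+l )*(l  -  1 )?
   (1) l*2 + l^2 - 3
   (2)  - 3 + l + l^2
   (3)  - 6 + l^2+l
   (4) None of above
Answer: 1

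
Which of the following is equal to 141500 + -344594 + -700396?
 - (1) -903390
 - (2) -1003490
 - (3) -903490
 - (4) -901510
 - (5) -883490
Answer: 3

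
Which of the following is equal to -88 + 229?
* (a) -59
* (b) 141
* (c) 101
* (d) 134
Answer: b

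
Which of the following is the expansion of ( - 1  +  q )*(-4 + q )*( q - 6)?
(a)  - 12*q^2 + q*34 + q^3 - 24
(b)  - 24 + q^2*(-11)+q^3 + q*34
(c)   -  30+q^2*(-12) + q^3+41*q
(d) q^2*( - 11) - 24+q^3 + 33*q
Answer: b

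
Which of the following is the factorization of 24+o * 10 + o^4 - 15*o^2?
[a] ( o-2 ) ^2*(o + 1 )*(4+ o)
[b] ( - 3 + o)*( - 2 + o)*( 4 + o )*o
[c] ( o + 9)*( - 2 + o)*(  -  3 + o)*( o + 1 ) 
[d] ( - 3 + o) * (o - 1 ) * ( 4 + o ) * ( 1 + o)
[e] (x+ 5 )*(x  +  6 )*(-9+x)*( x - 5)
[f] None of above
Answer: f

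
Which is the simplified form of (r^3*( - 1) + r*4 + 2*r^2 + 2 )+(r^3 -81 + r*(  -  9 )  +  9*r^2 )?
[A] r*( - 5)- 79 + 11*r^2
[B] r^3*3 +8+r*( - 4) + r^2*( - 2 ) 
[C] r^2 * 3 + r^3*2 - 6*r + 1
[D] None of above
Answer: A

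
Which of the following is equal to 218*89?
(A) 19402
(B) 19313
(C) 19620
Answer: A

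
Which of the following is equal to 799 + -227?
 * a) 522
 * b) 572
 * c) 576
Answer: b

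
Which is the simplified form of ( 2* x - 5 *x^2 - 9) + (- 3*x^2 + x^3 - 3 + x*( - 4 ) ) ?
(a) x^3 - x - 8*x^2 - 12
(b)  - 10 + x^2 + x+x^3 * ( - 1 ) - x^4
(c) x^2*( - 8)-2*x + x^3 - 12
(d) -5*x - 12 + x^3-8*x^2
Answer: c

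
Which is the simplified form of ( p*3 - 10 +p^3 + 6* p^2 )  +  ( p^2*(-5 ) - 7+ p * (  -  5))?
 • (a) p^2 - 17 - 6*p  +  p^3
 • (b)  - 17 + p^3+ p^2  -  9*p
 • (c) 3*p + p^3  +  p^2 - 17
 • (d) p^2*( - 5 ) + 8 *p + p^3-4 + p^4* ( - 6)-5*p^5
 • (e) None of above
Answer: e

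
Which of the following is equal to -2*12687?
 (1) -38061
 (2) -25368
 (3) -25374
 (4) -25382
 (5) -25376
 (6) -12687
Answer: 3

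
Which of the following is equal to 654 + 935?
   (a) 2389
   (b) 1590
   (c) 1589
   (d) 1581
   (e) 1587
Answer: c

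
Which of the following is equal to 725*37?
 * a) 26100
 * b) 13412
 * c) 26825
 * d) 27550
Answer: c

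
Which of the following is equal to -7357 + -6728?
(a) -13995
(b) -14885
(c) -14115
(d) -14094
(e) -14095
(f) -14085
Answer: f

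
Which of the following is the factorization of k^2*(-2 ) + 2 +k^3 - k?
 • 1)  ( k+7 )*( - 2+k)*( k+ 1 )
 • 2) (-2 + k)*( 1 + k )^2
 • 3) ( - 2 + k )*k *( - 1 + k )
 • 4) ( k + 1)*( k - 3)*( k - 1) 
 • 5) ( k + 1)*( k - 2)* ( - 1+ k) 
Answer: 5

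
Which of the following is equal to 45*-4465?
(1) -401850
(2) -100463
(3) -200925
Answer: 3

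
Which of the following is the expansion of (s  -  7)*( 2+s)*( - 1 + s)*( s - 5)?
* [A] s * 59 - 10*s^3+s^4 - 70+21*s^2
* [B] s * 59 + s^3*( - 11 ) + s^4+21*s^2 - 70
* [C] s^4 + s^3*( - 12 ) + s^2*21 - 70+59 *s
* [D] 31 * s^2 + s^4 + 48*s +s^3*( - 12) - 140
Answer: B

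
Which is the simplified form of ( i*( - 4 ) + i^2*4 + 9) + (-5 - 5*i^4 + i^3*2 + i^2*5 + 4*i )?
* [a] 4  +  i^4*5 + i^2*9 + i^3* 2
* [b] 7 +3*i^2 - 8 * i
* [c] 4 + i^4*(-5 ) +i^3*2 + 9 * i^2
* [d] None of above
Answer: c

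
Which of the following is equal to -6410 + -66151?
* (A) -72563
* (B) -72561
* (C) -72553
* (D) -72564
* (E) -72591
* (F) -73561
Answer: B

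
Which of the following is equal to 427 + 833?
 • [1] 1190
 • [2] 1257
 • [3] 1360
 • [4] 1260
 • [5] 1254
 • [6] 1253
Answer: 4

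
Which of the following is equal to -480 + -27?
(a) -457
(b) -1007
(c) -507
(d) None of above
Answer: c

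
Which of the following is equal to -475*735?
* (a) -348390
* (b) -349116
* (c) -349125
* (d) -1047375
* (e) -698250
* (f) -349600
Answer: c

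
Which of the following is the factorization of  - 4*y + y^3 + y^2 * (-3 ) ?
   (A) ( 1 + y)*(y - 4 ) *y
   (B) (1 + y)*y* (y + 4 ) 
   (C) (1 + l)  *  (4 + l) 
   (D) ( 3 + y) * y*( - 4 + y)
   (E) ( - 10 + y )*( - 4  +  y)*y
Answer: A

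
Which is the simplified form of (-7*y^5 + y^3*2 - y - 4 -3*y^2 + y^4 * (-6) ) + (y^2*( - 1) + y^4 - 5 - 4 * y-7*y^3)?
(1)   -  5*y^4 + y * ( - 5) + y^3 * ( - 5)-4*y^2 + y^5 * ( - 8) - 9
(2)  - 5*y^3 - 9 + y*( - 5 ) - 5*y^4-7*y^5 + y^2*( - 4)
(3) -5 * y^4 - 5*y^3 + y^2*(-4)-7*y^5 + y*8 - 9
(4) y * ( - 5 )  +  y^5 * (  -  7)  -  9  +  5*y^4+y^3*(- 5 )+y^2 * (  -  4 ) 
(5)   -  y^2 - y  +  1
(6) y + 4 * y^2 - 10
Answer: 2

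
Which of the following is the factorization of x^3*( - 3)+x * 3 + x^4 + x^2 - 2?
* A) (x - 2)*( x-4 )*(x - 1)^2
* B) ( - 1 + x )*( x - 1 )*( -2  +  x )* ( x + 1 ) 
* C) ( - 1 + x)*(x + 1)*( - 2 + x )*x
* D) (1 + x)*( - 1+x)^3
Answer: B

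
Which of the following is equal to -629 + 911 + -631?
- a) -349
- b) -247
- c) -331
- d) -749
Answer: a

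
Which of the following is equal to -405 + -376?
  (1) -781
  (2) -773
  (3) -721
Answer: 1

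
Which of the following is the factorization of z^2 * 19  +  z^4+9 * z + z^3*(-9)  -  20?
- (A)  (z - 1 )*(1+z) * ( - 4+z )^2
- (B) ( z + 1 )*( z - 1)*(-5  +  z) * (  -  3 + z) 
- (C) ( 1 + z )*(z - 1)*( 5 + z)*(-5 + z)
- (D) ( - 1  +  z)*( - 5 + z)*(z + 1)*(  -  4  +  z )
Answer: D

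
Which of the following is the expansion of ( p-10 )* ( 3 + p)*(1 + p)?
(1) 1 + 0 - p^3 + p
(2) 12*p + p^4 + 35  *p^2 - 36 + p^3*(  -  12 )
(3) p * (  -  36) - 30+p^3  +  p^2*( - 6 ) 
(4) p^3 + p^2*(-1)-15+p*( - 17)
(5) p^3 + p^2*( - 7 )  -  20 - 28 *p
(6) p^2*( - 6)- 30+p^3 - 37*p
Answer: 6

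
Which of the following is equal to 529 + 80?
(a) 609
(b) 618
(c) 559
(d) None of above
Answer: a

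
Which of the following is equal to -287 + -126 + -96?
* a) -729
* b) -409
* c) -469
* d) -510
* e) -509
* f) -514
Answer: e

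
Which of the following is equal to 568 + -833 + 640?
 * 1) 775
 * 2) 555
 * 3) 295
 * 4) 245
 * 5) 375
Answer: 5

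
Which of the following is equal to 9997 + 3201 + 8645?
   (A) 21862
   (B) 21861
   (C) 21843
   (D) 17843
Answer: C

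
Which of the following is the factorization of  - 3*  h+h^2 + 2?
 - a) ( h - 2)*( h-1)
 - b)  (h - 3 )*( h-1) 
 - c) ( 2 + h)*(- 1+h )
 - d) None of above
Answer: a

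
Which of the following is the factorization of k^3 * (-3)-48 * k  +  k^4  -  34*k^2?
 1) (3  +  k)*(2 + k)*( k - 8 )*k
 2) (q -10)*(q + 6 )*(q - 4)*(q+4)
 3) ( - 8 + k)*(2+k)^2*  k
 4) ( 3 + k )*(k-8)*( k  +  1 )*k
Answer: 1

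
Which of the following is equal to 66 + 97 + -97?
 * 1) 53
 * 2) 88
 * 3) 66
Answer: 3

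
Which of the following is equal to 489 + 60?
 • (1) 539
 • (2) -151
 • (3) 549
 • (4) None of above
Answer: 3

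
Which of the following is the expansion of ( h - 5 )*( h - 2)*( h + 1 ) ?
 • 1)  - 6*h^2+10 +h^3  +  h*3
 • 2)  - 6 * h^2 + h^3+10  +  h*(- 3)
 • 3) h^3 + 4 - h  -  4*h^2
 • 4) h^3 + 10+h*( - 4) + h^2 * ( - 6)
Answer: 1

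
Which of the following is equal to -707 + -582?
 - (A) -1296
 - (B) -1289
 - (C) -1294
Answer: B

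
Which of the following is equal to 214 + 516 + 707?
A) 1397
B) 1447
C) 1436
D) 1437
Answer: D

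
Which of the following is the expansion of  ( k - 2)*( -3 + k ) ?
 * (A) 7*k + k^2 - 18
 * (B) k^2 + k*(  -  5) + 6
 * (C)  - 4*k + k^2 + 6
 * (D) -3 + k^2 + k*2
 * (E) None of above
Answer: B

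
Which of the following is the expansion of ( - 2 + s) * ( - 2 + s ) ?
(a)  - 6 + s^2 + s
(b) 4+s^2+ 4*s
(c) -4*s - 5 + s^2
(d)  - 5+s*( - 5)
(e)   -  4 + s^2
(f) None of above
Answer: f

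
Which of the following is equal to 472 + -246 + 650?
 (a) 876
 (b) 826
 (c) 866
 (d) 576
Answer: a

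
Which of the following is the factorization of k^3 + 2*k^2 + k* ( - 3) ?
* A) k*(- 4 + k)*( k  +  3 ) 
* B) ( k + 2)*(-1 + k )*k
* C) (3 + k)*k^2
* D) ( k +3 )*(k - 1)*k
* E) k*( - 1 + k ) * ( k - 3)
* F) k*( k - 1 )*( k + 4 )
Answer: D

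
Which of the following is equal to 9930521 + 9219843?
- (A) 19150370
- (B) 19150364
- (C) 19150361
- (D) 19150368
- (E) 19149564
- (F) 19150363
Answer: B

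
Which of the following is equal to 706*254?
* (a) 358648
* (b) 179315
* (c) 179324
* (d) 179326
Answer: c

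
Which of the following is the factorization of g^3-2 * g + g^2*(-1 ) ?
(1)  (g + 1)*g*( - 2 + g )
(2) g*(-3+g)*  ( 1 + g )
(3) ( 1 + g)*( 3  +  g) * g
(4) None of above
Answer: 1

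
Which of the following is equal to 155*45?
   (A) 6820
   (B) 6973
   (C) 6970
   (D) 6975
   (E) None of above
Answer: D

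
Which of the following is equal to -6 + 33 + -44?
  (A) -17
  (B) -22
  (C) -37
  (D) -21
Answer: A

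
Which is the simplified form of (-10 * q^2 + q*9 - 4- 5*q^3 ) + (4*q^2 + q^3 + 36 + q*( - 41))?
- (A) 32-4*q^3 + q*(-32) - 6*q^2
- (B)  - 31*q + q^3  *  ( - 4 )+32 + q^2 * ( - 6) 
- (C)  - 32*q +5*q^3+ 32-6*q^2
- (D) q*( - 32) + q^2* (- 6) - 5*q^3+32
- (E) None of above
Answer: A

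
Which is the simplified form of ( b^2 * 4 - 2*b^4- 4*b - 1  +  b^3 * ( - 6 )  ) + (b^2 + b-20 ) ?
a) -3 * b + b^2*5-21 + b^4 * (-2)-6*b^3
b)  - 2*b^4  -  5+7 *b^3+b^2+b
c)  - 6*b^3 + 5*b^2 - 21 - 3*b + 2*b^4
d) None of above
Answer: a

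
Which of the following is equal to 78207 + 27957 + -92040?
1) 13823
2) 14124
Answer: 2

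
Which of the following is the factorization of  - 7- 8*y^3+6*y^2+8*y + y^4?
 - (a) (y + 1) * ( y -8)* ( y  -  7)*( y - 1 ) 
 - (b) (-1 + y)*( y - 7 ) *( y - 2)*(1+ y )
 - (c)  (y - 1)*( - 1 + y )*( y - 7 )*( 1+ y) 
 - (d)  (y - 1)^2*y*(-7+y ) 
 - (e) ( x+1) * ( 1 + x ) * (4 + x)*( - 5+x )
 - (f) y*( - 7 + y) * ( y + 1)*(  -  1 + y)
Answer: c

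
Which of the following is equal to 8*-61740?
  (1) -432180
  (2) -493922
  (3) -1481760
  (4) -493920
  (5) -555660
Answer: 4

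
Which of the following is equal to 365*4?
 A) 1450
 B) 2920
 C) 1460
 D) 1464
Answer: C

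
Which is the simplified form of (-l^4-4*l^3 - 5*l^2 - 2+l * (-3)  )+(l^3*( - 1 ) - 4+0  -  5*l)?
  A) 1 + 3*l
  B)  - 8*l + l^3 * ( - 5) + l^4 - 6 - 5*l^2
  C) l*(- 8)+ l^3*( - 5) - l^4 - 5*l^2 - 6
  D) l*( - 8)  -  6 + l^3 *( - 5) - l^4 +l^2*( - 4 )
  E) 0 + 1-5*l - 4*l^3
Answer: C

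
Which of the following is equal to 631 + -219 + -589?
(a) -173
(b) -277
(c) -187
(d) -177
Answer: d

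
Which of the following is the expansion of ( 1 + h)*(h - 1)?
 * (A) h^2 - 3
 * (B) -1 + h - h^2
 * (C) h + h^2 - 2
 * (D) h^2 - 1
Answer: D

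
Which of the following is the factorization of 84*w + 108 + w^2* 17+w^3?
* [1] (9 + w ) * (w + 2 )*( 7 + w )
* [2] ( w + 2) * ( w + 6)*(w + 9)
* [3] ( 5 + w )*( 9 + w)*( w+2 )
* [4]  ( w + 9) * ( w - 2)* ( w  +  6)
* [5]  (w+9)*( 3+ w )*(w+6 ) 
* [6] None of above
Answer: 2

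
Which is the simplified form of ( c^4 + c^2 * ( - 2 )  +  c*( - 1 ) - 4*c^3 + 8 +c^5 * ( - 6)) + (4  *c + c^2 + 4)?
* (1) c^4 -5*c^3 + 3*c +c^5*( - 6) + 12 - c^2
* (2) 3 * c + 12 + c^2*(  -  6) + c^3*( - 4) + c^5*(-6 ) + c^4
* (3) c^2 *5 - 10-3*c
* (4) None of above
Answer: 4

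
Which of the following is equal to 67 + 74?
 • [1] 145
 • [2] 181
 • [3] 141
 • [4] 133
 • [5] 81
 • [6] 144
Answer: 3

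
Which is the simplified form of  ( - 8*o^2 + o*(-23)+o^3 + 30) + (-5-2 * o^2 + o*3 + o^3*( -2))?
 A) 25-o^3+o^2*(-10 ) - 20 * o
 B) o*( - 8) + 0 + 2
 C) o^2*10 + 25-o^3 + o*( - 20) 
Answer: A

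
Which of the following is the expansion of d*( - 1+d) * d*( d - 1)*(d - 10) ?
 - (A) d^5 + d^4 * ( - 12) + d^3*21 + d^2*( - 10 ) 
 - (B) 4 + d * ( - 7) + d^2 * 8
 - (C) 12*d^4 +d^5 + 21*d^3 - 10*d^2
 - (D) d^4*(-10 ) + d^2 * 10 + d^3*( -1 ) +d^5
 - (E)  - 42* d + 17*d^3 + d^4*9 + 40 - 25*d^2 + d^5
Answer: A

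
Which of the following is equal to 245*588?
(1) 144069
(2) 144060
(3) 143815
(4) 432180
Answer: 2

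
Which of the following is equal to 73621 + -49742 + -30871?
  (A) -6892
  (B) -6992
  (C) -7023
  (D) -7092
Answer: B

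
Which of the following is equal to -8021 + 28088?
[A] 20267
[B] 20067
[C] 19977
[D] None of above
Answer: B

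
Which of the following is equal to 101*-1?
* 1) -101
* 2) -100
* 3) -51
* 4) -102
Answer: 1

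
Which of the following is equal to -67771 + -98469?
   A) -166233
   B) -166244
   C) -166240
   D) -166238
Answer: C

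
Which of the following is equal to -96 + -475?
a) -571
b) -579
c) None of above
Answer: a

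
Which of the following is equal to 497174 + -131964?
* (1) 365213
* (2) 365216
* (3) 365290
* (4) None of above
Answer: 4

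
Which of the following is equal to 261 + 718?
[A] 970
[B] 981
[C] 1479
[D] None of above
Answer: D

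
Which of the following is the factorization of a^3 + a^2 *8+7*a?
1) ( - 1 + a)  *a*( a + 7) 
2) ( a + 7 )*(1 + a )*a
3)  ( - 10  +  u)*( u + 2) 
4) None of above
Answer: 2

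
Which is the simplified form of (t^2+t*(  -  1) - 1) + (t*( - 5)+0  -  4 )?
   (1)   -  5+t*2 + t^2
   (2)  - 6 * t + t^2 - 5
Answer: 2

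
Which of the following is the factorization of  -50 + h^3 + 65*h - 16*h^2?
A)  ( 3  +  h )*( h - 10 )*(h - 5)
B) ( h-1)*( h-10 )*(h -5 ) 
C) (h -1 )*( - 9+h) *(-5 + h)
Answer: B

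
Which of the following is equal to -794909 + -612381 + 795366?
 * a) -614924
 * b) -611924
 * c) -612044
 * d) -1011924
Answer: b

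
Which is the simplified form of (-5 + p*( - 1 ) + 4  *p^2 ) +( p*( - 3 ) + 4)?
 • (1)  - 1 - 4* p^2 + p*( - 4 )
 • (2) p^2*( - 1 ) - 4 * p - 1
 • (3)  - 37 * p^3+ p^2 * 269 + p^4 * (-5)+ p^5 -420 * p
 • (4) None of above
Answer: 4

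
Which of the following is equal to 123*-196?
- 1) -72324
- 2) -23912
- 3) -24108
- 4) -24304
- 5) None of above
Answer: 3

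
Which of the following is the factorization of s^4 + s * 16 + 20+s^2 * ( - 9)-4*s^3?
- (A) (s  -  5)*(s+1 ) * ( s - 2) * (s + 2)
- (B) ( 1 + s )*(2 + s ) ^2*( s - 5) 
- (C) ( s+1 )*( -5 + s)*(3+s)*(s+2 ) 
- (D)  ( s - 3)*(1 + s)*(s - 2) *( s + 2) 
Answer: A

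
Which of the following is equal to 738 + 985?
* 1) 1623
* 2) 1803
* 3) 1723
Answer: 3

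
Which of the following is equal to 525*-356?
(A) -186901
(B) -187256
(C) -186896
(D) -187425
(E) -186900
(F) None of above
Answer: E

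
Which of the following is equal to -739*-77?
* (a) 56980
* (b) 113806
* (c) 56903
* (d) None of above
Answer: c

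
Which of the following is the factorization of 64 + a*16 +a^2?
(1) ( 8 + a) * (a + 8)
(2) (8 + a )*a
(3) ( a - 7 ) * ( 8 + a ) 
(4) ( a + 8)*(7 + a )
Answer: 1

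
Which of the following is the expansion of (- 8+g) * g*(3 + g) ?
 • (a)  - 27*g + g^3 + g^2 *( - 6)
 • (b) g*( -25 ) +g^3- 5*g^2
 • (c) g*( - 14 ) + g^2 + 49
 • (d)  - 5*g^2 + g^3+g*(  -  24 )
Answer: d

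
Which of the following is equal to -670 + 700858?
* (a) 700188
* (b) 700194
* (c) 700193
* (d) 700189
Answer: a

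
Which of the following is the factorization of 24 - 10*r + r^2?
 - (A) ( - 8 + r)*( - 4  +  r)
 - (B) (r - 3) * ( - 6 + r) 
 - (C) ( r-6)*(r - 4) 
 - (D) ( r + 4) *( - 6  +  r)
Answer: C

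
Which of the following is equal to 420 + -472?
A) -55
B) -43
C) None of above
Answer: C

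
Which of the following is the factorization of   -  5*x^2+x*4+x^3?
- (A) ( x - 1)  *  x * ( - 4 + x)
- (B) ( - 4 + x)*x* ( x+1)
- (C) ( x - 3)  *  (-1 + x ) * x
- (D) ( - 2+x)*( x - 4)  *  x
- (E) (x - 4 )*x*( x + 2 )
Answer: A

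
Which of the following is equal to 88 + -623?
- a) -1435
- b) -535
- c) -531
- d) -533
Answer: b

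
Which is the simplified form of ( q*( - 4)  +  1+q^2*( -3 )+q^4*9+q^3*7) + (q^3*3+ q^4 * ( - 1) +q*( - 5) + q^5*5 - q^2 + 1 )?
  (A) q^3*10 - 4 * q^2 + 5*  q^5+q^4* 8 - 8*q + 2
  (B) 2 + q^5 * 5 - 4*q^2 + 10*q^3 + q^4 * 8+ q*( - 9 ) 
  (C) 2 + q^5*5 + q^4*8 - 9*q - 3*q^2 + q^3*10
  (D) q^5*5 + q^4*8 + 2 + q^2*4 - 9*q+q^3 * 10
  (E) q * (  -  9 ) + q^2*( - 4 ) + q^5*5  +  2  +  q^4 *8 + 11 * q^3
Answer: B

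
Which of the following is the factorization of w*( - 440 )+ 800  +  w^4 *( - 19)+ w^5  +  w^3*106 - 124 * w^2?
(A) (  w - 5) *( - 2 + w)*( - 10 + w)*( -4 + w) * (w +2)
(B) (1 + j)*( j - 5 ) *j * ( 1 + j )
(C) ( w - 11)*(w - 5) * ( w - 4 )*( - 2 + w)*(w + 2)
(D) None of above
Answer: A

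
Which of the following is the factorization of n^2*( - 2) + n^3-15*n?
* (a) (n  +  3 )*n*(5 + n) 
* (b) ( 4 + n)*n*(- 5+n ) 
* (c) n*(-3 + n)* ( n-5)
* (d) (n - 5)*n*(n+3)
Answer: d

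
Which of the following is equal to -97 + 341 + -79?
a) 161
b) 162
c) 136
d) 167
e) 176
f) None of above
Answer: f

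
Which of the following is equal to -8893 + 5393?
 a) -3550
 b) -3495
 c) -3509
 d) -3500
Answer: d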